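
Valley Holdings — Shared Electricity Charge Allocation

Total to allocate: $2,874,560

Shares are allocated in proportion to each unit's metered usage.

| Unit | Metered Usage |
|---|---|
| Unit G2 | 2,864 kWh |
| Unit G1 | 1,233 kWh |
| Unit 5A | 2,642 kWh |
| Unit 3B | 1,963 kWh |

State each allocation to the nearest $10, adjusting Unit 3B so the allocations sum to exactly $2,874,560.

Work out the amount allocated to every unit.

Unit G2: $946,070; Unit G1: $407,300; Unit 5A: $872,740; Unit 3B: $648,450

Combined metered usage = 8,702.
Proportional shares: Unit G2 2,864/8,702 × $2,874,560 = 946,074.45; Unit G1 1,233/8,702 × $2,874,560 = 407,300.91; Unit 5A 2,642/8,702 × $2,874,560 = 872,740.46; Unit 3B 1,963/8,702 × $2,874,560 = 648,444.18.
At nearest $10: Unit G2 $946,070; Unit G1 $407,300; Unit 5A $872,740; Unit 3B $648,440. Sum = $2,874,550.
Difference $2,874,560 − $2,874,550 = +$10 applied to Unit 3B: Unit 3B becomes $648,450.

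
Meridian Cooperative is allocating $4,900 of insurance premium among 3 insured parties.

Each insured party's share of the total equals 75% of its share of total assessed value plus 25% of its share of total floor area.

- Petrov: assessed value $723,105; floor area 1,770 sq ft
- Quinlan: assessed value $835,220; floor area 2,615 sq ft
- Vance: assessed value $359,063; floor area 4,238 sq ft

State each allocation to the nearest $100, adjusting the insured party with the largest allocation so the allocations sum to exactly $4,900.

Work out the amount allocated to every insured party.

Petrov: $1,600; Quinlan: $2,000; Vance: $1,300

Assessed value total 1,917,388; floor area total 8,623.
Blended shares (75% assessed value + 25% floor area): Petrov 0.3342; Quinlan 0.4025; Vance 0.2633.
Raw shares: Petrov 1,637.40; Quinlan 1,972.33; Vance 1,290.26.
At nearest $100: Petrov $1,600; Quinlan $2,000; Vance $1,300. Sum = $4,900.
Rounded total matches; no reconciliation needed.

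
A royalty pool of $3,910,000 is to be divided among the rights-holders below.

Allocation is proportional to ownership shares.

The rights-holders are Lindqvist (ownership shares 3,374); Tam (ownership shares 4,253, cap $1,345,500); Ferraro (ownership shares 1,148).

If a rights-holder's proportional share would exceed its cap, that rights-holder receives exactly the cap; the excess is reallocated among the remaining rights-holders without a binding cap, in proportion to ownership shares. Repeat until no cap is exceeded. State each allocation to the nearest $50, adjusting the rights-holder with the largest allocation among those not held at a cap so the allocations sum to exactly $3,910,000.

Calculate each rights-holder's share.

Lindqvist: $1,913,450; Tam: $1,345,500; Ferraro: $651,050

Sum of ownership shares: 8,775.
Proportional shares (ignoring caps): Lindqvist 1,503,400.57; Tam 1,895,068.95; Ferraro 511,530.48.
Cap binds for Tam ($1,345,500); remaining pool $2,564,500 reallocated over remaining ownership shares 4,522.
Shares after redistribution: Lindqvist 1,913,450.46 → $1,913,450; Ferraro 651,049.54 → $651,050.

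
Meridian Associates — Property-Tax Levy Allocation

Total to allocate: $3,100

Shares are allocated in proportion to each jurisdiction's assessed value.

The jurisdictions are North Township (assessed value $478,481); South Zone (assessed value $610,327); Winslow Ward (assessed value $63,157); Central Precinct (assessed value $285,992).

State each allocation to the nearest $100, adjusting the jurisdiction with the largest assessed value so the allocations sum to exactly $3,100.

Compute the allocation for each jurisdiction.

North Township: $1,000 · South Zone: $1,400 · Winslow Ward: $100 · Central Precinct: $600

Total assessed value = 1,437,957.
Proportional shares: North Township 478,481/1,437,957 × $3,100 = 1,031.53; South Zone 610,327/1,437,957 × $3,100 = 1,315.77; Winslow Ward 63,157/1,437,957 × $3,100 = 136.16; Central Precinct 285,992/1,437,957 × $3,100 = 616.55.
Rounded to nearest $100: North Township $1,000; South Zone $1,300; Winslow Ward $100; Central Precinct $600. Sum = $3,000.
Difference $3,100 − $3,000 = +$100 applied to largest assessed value (South Zone): South Zone becomes $1,400.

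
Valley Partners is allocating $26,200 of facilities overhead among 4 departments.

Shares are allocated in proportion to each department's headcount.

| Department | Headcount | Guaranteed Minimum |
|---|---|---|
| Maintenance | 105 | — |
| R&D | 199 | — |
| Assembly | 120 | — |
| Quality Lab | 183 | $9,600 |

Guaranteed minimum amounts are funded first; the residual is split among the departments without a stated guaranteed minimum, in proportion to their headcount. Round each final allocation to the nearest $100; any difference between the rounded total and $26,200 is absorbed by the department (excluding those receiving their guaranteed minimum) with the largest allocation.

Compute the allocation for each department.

Minimums first: Quality Lab $9,600. Remaining pool $16,600.
Remaining pool split over remaining headcount 424: Maintenance 4,110.85 → $4,100; R&D 7,791.04 → $7,800; Assembly 4,698.11 → $4,700.

Maintenance: $4,100 | R&D: $7,800 | Assembly: $4,700 | Quality Lab: $9,600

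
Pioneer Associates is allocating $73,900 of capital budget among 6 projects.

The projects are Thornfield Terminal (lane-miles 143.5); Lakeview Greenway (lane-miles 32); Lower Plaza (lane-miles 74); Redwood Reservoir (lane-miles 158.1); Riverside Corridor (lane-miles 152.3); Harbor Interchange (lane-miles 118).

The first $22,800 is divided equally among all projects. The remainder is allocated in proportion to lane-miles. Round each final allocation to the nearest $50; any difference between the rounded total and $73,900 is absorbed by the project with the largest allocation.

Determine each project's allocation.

Thornfield Terminal: $14,600 · Lakeview Greenway: $6,200 · Lower Plaza: $9,400 · Redwood Reservoir: $15,700 · Riverside Corridor: $15,300 · Harbor Interchange: $12,700

Equal tier: $22,800 ÷ 6 = $3,800 apiece.
Remainder $51,100 by lane-miles (total 677.9): Thornfield Terminal 10,817.01 → $10,800; Lakeview Greenway 2,412.16 → $2,400; Lower Plaza 5,578.11 → $5,600; Redwood Reservoir 11,917.55 → $11,900; Riverside Corridor 11,480.35 → $11,500; Harbor Interchange 8,894.82 → $8,900.
Totals: Thornfield Terminal $3,800 + $10,800 = $14,600; Lakeview Greenway $3,800 + $2,400 = $6,200; Lower Plaza $3,800 + $5,600 = $9,400; Redwood Reservoir $3,800 + $11,900 = $15,700; Riverside Corridor $3,800 + $11,500 = $15,300; Harbor Interchange $3,800 + $8,900 = $12,700.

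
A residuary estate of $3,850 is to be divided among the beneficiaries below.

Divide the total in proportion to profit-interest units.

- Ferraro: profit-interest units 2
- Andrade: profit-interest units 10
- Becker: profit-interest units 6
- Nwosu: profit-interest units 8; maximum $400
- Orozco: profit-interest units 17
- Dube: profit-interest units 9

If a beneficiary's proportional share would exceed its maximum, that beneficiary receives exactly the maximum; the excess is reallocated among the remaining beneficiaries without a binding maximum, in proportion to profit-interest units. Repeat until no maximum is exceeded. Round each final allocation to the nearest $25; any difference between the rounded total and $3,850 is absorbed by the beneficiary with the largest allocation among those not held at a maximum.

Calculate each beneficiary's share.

Ferraro: $150; Andrade: $775; Becker: $475; Nwosu: $400; Orozco: $1,350; Dube: $700

Profit-interest units total: 52.
Unconstrained shares: Ferraro 148.08; Andrade 740.38; Becker 444.23; Nwosu 592.31; Orozco 1,258.65; Dube 666.35.
Held at cap: Nwosu ($400); balance $3,450 reallocated over remaining profit-interest units 44.
Shares after redistribution: Ferraro 156.82 → $150; Andrade 784.09 → $775; Becker 470.45 → $475; Orozco 1,332.95 → $1,325; Dube 705.68 → $700.
Rounding difference +$25 applied to Orozco → $1,350.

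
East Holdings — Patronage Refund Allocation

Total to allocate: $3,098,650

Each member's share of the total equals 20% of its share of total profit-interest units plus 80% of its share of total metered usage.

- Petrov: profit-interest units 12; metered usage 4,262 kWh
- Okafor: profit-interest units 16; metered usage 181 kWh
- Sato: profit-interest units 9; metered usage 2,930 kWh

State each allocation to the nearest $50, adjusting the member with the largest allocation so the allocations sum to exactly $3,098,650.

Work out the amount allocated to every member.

Profit-interest units total 37; metered usage total 7,373.
Combined weights (20% profit-interest units + 80% metered usage): Petrov 0.5273; Okafor 0.1061; Sato 0.3666.
Unrounded shares: Petrov 1,633,945.78; Okafor 328,846.43; Sato 1,135,857.79.
At nearest $50: Petrov $1,633,950; Okafor $328,850; Sato $1,135,850. Sum = $3,098,650.
No rounding difference to absorb.

Petrov: $1,633,950; Okafor: $328,850; Sato: $1,135,850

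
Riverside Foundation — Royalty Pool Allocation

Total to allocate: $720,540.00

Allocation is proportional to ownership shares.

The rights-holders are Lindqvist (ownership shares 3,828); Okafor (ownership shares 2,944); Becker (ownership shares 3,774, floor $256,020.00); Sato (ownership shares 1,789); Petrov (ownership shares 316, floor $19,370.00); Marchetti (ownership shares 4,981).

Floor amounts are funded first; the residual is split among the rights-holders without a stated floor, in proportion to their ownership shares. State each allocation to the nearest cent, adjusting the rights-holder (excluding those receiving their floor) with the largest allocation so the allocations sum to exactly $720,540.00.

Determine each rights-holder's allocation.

Lindqvist: $125,833.27 · Okafor: $96,774.60 · Becker: $256,020.00 · Sato: $58,807.66 · Petrov: $19,370.00 · Marchetti: $163,734.47

Minimums first: Becker $256,020.00; Petrov $19,370.00. Remaining pool $445,150.00.
Remaining pool split over remaining ownership shares 13,542: Lindqvist 125,833.2743 → $125,833.27; Okafor 96,774.5975 → $96,774.60; Sato 58,807.6613 → $58,807.66; Marchetti 163,734.4668 → $163,734.47.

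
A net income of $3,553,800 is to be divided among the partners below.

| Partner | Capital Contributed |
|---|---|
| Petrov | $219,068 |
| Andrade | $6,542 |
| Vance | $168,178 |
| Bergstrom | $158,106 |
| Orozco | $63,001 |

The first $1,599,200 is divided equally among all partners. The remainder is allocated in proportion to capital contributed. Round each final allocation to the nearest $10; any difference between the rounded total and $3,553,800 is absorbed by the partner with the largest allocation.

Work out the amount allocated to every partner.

First tranche $1,599,200 split equally: $319,840 each.
Remainder $1,954,600 by capital contributed (total 614,895): Petrov 696,363.30 → $696,360; Andrade 20,795.41 → $20,800; Vance 534,596.51 → $534,600; Bergstrom 502,580.10 → $502,580; Orozco 200,264.69 → $200,260.
Totals: Petrov $319,840 + $696,360 = $1,016,200; Andrade $319,840 + $20,800 = $340,640; Vance $319,840 + $534,600 = $854,440; Bergstrom $319,840 + $502,580 = $822,420; Orozco $319,840 + $200,260 = $520,100.

Petrov: $1,016,200 | Andrade: $340,640 | Vance: $854,440 | Bergstrom: $822,420 | Orozco: $520,100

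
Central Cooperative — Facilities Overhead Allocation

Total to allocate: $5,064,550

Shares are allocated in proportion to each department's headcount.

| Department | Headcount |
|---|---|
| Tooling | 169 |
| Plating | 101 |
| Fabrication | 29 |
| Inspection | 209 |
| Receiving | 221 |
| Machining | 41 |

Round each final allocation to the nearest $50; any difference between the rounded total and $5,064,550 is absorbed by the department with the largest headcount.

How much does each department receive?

Headcount total: 770.
Proportional shares: Tooling 169/770 × $5,064,550 = 1,111,570.06; Plating 101/770 × $5,064,550 = 664,311.10; Fabrication 29/770 × $5,064,550 = 190,742.79; Inspection 209/770 × $5,064,550 = 1,374,663.57; Receiving 221/770 × $5,064,550 = 1,453,591.62; Machining 41/770 × $5,064,550 = 269,670.84.
Rounded to nearest $50: Tooling $1,111,550; Plating $664,300; Fabrication $190,750; Inspection $1,374,650; Receiving $1,453,600; Machining $269,650. Sum = $5,064,500.
Difference $5,064,550 − $5,064,500 = +$50 applied to largest headcount (Receiving): Receiving becomes $1,453,650.

Tooling: $1,111,550; Plating: $664,300; Fabrication: $190,750; Inspection: $1,374,650; Receiving: $1,453,650; Machining: $269,650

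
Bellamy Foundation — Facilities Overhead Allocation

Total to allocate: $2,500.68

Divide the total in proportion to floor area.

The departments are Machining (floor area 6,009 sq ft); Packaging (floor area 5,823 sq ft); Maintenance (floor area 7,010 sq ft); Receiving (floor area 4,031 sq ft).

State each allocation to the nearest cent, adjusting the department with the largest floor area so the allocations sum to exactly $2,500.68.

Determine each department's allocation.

Machining: $656.96 · Packaging: $636.62 · Maintenance: $766.40 · Receiving: $440.70

Floor area total: 6,009 + 5,823 + 7,010 + 4,031 = 22,873.
Raw shares: Machining 656.9574; Packaging 636.6222; Maintenance 766.3956; Receiving 440.7048.
At nearest cent: Machining $656.96; Packaging $636.62; Maintenance $766.40; Receiving $440.70. Sum = $2,500.68.
Sum already equals the total — no adjustment.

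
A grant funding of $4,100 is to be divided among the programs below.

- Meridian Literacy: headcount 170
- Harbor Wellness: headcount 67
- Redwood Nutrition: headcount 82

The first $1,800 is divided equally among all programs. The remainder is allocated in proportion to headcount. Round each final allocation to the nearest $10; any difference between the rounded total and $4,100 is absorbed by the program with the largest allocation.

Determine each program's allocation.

Equal tier: $1,800 ÷ 3 = $600 apiece.
Remainder $2,300 by headcount (total 319): Meridian Literacy 1,225.71 → $1,230; Harbor Wellness 483.07 → $480; Redwood Nutrition 591.22 → $590.
Totals: Meridian Literacy $600 + $1,230 = $1,830; Harbor Wellness $600 + $480 = $1,080; Redwood Nutrition $600 + $590 = $1,190.

Meridian Literacy: $1,830; Harbor Wellness: $1,080; Redwood Nutrition: $1,190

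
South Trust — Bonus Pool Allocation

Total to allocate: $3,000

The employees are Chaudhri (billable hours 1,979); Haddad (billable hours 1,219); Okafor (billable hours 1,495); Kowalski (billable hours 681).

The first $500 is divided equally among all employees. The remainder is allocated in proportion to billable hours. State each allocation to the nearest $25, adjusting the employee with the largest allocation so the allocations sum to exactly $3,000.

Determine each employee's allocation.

Chaudhri: $1,025 | Haddad: $700 | Okafor: $825 | Kowalski: $450

First tranche $500 split equally: $125 each.
Remainder $2,500 by billable hours (total 5,374): Chaudhri 920.64 → $925; Haddad 567.08 → $575; Okafor 695.48 → $700; Kowalski 316.80 → $325.
Rounding difference −$25 on remainder applied to Chaudhri.
Totals: Chaudhri $125 + $900 = $1,025; Haddad $125 + $575 = $700; Okafor $125 + $700 = $825; Kowalski $125 + $325 = $450.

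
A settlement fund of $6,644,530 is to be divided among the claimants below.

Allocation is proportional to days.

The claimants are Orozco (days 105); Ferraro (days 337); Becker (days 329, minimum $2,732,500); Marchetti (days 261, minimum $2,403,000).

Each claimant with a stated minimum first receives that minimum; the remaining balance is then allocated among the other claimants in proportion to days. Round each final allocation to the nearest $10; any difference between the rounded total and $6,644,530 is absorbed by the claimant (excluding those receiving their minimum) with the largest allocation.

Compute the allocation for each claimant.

Minimums first: Becker $2,732,500; Marchetti $2,403,000. Residual $1,509,030.
Residual split over remaining days 442: Orozco 358,479.98 → $358,480; Ferraro 1,150,550.02 → $1,150,550.

Orozco: $358,480; Ferraro: $1,150,550; Becker: $2,732,500; Marchetti: $2,403,000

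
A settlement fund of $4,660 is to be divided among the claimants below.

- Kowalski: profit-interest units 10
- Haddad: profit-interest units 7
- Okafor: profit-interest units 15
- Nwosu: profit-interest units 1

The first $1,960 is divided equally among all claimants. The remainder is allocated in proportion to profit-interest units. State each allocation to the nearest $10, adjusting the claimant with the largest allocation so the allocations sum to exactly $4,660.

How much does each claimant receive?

Kowalski: $1,310; Haddad: $1,060; Okafor: $1,720; Nwosu: $570

First tranche $1,960 split equally: $490 each.
Remainder $2,700 by profit-interest units (total 33): Kowalski 818.18 → $820; Haddad 572.73 → $570; Okafor 1,227.27 → $1,230; Nwosu 81.82 → $80.
Totals: Kowalski $490 + $820 = $1,310; Haddad $490 + $570 = $1,060; Okafor $490 + $1,230 = $1,720; Nwosu $490 + $80 = $570.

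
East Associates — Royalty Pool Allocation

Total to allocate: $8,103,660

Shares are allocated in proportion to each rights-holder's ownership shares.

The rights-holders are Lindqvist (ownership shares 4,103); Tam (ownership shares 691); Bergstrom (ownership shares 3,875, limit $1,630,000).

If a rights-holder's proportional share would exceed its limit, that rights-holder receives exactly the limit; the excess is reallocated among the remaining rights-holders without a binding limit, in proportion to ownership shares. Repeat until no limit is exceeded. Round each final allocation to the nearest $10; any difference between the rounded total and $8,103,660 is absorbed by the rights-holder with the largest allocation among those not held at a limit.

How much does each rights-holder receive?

Lindqvist: $5,540,560 · Tam: $933,100 · Bergstrom: $1,630,000

Combined ownership shares = 8,669.
Proportional shares (ignoring caps): Lindqvist 3,835,427.04; Tam 645,937.14; Bergstrom 3,622,295.82.
Held at cap: Bergstrom ($1,630,000); remaining pool $6,473,660 reallocated over remaining ownership shares 4,794.
Redistributed shares: Lindqvist 5,540,556.32 → $5,540,560; Tam 933,103.68 → $933,100.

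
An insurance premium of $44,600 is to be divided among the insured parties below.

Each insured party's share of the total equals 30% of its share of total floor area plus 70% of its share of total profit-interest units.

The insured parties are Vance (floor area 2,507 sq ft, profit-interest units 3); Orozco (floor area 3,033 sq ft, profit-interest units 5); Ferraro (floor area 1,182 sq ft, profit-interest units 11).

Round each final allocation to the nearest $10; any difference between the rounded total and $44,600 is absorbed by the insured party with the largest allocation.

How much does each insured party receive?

Totals — floor area 6,722, profit-interest units 19.
Composite weights (30% floor area + 70% profit-interest units): Vance 0.2224; Orozco 0.3196; Ferraro 0.4580.
Pro-rata amounts: Vance 9,919.60; Orozco 14,252.91; Ferraro 20,427.48.
At nearest $10: Vance $9,920; Orozco $14,250; Ferraro $20,430. Sum = $44,600.
No rounding difference to absorb.

Vance: $9,920; Orozco: $14,250; Ferraro: $20,430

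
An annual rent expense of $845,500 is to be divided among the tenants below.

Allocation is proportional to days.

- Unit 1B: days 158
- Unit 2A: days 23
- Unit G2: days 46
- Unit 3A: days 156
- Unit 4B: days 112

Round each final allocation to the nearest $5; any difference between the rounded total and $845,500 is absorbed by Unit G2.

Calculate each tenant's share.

Unit 1B: $269,875; Unit 2A: $39,285; Unit G2: $78,575; Unit 3A: $266,460; Unit 4B: $191,305

Sum of days: 495.
Proportional shares: Unit 1B 158/495 × $845,500 = 269,876.77; Unit 2A 23/495 × $845,500 = 39,285.86; Unit G2 46/495 × $845,500 = 78,571.72; Unit 3A 156/495 × $845,500 = 266,460.61; Unit 4B 112/495 × $845,500 = 191,305.05.
At nearest $5: Unit 1B $269,875; Unit 2A $39,285; Unit G2 $78,570; Unit 3A $266,460; Unit 4B $191,305. Sum = $845,495.
Difference $845,500 − $845,495 = +$5 applied to Unit G2: Unit G2 becomes $78,575.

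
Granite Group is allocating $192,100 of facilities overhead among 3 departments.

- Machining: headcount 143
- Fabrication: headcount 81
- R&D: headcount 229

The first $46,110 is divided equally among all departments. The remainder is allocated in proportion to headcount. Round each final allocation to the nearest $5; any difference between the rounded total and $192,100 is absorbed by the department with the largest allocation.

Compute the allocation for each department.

Machining: $61,455 | Fabrication: $41,475 | R&D: $89,170

$46,110 shared equally gives $15,370 per department.
Remainder $145,990 by headcount (total 453): Machining 46,085.14 → $46,085; Fabrication 26,104.17 → $26,105; R&D 73,800.68 → $73,800.
Totals: Machining $15,370 + $46,085 = $61,455; Fabrication $15,370 + $26,105 = $41,475; R&D $15,370 + $73,800 = $89,170.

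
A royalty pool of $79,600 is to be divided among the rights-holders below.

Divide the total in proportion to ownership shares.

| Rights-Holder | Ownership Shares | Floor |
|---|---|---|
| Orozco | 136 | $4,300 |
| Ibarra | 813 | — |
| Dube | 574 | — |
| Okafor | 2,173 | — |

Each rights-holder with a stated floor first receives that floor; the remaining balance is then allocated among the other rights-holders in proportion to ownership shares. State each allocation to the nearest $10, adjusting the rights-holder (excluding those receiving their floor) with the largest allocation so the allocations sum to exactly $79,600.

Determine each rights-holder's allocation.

Guaranteed amounts: Orozco $4,300. Balance $75,300.
Balance split over remaining ownership shares 3,560: Ibarra 17,196.32 → $17,200; Dube 12,141.07 → $12,140; Okafor 45,962.61 → $45,960.

Orozco: $4,300; Ibarra: $17,200; Dube: $12,140; Okafor: $45,960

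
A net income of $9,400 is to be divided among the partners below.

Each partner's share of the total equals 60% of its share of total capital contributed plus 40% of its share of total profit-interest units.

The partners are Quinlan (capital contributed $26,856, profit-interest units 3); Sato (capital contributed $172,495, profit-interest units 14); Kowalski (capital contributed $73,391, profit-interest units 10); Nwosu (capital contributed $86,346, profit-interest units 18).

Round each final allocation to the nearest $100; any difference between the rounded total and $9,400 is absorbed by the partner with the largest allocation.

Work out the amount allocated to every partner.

Capital contributed total 359,088; profit-interest units total 45.
Combined weights (60% capital contributed + 40% profit-interest units): Quinlan 0.0715; Sato 0.4127; Kowalski 0.2115; Nwosu 0.3043.
Raw shares: Quinlan 672.48; Sato 3,879.06; Kowalski 1,988.27; Nwosu 2,860.19.
After rounding ($100): Quinlan $700; Sato $3,900; Kowalski $2,000; Nwosu $2,900. Sum = $9,500.
Difference $9,400 − $9,500 = −$100 applied to largest allocation (Sato): Sato becomes $3,800.

Quinlan: $700 · Sato: $3,800 · Kowalski: $2,000 · Nwosu: $2,900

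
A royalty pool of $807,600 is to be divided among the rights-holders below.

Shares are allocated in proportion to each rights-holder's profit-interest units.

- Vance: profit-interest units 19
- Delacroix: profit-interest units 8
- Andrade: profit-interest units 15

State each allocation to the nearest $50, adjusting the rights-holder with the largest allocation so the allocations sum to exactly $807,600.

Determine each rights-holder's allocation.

Total profit-interest units = 42.
Pro-rata amounts: Vance 19/42 × $807,600 = 365,342.86; Delacroix 8/42 × $807,600 = 153,828.57; Andrade 15/42 × $807,600 = 288,428.57.
After rounding ($50): Vance $365,350; Delacroix $153,850; Andrade $288,450. Sum = $807,650.
Difference $807,600 − $807,650 = −$50 applied to largest allocation (Vance): Vance becomes $365,300.

Vance: $365,300 · Delacroix: $153,850 · Andrade: $288,450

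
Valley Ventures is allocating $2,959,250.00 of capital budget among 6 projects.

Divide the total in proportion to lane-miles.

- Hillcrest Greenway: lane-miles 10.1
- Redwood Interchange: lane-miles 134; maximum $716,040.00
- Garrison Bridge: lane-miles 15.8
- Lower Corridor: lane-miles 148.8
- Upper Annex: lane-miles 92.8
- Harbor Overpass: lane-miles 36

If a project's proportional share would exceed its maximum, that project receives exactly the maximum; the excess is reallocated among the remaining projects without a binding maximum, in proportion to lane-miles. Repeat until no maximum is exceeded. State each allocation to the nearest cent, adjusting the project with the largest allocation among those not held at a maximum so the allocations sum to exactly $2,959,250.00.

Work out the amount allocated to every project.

Sum of lane-miles: 437.5.
Unconstrained shares: Hillcrest Greenway 68,316.4000; Redwood Interchange 906,376.0000; Garrison Bridge 106,871.2000; Lower Corridor 1,006,483.2000; Upper Annex 627,699.2000; Harbor Overpass 243,504.0000.
Capped: Redwood Interchange ($716,040.00); residual $2,243,210.00 reallocated over remaining lane-miles 303.5.
Shares after redistribution: Hillcrest Greenway 74,650.4811 → $74,650.48; Garrison Bridge 116,779.9605 → $116,779.96; Lower Corridor 1,099,801.1466 → $1,099,801.15; Upper Annex 685,897.4893 → $685,897.49; Harbor Overpass 266,080.9226 → $266,080.92.

Hillcrest Greenway: $74,650.48 · Redwood Interchange: $716,040.00 · Garrison Bridge: $116,779.96 · Lower Corridor: $1,099,801.15 · Upper Annex: $685,897.49 · Harbor Overpass: $266,080.92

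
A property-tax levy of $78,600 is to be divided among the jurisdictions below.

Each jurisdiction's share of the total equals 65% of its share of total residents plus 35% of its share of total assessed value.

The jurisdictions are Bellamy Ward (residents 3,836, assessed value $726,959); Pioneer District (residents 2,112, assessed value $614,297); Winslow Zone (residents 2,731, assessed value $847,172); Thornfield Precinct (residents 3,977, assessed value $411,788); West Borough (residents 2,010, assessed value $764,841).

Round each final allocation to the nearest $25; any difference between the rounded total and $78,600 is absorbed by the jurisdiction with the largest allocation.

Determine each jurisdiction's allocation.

Bellamy Ward: $19,300; Pioneer District: $12,375; Winslow Zone: $16,450; Thornfield Precinct: $17,225; West Borough: $13,250

Residents total 14,666; assessed value total 3,365,057.
Combined weights (65% residents + 35% assessed value): Bellamy Ward 0.2456; Pioneer District 0.1575; Winslow Zone 0.2092; Thornfield Precinct 0.2191; West Borough 0.1686.
Unrounded shares: Bellamy Ward 19,306.00; Pioneer District 12,379.29; Winslow Zone 16,439.42; Thornfield Precinct 17,220.60; West Borough 13,254.70.
Rounded to nearest $25: Bellamy Ward $19,300; Pioneer District $12,375; Winslow Zone $16,450; Thornfield Precinct $17,225; West Borough $13,250. Sum = $78,600.
Sum already equals the total — no adjustment.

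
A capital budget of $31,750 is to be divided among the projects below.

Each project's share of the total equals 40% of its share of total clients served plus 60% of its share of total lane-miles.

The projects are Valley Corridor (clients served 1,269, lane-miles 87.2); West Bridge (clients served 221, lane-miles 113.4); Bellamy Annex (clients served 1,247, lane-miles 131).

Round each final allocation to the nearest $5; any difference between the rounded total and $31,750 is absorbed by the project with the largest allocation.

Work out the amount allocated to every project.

Valley Corridor: $10,900; West Bridge: $7,540; Bellamy Annex: $13,310

Totals — clients served 2,737, lane-miles 331.6.
Composite weights (40% clients served + 60% lane-miles): Valley Corridor 0.3432; West Bridge 0.2375; Bellamy Annex 0.4193.
Raw shares: Valley Corridor 10,897.84; West Bridge 7,540.15; Bellamy Annex 13,312.01.
After rounding ($5): Valley Corridor $10,900; West Bridge $7,540; Bellamy Annex $13,310. Sum = $31,750.
Sum already equals the total — no adjustment.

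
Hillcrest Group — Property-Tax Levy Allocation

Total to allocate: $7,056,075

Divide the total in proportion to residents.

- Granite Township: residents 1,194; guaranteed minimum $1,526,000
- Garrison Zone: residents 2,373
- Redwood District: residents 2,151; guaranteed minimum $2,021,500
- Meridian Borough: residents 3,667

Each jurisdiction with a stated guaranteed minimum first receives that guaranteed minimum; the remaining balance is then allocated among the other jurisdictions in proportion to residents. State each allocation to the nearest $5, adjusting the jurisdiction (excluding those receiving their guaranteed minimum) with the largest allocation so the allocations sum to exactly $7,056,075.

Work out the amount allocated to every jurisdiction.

Fund the minimums — Granite Township $1,526,000; Redwood District $2,021,500. Remaining pool $3,508,575.
Remaining pool split over remaining residents 6,040: Garrison Zone 1,378,451.73 → $1,378,450; Meridian Borough 2,130,123.27 → $2,130,125.

Granite Township: $1,526,000 | Garrison Zone: $1,378,450 | Redwood District: $2,021,500 | Meridian Borough: $2,130,125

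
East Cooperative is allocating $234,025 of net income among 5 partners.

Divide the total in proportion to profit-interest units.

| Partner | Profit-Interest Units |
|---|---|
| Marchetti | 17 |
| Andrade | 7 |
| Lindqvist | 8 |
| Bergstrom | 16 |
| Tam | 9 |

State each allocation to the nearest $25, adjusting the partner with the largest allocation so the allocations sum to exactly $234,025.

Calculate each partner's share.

Marchetti: $69,775 · Andrade: $28,750 · Lindqvist: $32,850 · Bergstrom: $65,700 · Tam: $36,950

Sum of profit-interest units: 57.
Unrounded shares: Marchetti 17/57 × $234,025 = 69,796.93; Andrade 7/57 × $234,025 = 28,739.91; Lindqvist 8/57 × $234,025 = 32,845.61; Bergstrom 16/57 × $234,025 = 65,691.23; Tam 9/57 × $234,025 = 36,951.32.
After rounding ($25): Marchetti $69,800; Andrade $28,750; Lindqvist $32,850; Bergstrom $65,700; Tam $36,950. Sum = $234,050.
Difference $234,025 − $234,050 = −$25 applied to largest allocation (Marchetti): Marchetti becomes $69,775.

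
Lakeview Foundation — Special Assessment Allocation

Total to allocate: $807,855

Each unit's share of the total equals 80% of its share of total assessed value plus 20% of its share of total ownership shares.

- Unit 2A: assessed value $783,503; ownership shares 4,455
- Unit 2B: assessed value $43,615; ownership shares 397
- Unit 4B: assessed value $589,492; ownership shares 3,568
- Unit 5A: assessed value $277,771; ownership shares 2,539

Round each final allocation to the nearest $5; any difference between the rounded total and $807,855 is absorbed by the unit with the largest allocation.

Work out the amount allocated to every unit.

Unit 2A: $364,530 · Unit 2B: $22,490 · Unit 4B: $277,450 · Unit 5A: $143,385

Assessed value total 1,694,381; ownership shares total 10,959.
Composite weights (80% assessed value + 20% ownership shares): Unit 2A 0.4512; Unit 2B 0.0278; Unit 4B 0.3434; Unit 5A 0.1775.
Unrounded shares: Unit 2A 364,530.88; Unit 2B 22,489.03; Unit 4B 277,452.46; Unit 5A 143,382.63.
At nearest $5: Unit 2A $364,530; Unit 2B $22,490; Unit 4B $277,450; Unit 5A $143,385. Sum = $807,855.
No rounding difference to absorb.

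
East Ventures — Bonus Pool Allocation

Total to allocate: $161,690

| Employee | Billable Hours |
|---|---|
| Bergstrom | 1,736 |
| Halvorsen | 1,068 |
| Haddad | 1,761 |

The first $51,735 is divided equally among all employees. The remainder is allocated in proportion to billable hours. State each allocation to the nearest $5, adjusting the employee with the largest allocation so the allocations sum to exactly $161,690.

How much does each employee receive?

$51,735 shared equally gives $17,245 per employee.
Remainder $109,955 by billable hours (total 4,565): Bergstrom 41,814.21 → $41,815; Halvorsen 25,724.41 → $25,725; Haddad 42,416.38 → $42,415.
Totals: Bergstrom $17,245 + $41,815 = $59,060; Halvorsen $17,245 + $25,725 = $42,970; Haddad $17,245 + $42,415 = $59,660.

Bergstrom: $59,060; Halvorsen: $42,970; Haddad: $59,660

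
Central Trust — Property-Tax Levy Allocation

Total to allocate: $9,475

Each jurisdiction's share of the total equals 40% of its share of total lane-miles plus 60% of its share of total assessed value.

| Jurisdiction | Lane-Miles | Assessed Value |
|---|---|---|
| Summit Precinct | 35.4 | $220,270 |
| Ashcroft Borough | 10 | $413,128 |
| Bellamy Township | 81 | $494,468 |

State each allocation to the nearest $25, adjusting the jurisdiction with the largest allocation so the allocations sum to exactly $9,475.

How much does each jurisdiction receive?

Lane-miles total 126.4; assessed value total 1,127,866.
Combined weights (40% lane-miles + 60% assessed value): Summit Precinct 0.2292; Ashcroft Borough 0.2514; Bellamy Township 0.5194.
Unrounded shares: Summit Precinct 2,171.71; Ashcroft Borough 2,382.21; Bellamy Township 4,921.08.
At nearest $25: Summit Precinct $2,175; Ashcroft Borough $2,375; Bellamy Township $4,925. Sum = $9,475.
Sum already equals the total — no adjustment.

Summit Precinct: $2,175 | Ashcroft Borough: $2,375 | Bellamy Township: $4,925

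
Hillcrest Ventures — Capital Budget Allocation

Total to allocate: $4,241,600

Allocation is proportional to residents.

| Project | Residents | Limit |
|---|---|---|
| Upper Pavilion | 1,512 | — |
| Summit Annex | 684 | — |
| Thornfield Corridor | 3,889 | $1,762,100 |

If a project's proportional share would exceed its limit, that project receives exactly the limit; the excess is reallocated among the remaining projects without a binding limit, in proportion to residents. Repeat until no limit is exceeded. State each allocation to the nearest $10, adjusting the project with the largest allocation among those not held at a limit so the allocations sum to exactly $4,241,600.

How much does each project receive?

Sum of residents: 6,085.
Pro-rata shares before constraints: Upper Pavilion 1,053,952.21; Summit Annex 476,787.90; Thornfield Corridor 2,710,859.88.
Capped: Thornfield Corridor ($1,762,100); balance $2,479,500 reallocated over remaining residents 2,196.
Shares after redistribution: Upper Pavilion 1,707,196.72 → $1,707,200; Summit Annex 772,303.28 → $772,300.

Upper Pavilion: $1,707,200; Summit Annex: $772,300; Thornfield Corridor: $1,762,100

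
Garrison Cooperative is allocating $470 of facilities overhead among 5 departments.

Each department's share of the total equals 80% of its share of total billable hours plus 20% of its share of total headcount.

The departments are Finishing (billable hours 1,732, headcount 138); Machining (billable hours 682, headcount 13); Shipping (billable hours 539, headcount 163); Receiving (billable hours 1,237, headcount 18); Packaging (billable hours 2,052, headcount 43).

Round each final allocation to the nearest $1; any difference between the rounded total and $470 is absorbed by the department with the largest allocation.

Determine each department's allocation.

Totals — billable hours 6,242, headcount 375.
Blended shares (80% billable hours + 20% headcount): Finishing 0.2956; Machining 0.0943; Shipping 0.1560; Receiving 0.1681; Packaging 0.2859.
Pro-rata amounts: Finishing 138.92; Machining 44.34; Shipping 73.33; Receiving 79.03; Packaging 134.39.
After rounding ($1): Finishing $139; Machining $44; Shipping $73; Receiving $79; Packaging $134. Sum = $469.
Difference $470 − $469 = +$1 applied to largest allocation (Finishing): Finishing becomes $140.

Finishing: $140 | Machining: $44 | Shipping: $73 | Receiving: $79 | Packaging: $134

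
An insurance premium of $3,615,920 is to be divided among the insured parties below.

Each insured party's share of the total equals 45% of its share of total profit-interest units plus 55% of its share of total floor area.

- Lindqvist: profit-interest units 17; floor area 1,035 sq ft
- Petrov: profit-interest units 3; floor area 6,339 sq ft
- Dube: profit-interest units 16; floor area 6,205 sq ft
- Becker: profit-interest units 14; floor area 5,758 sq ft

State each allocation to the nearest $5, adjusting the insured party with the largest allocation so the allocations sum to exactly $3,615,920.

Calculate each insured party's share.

Totals — profit-interest units 50, floor area 19,337.
Blended shares (45% profit-interest units + 55% floor area): Lindqvist 0.1824; Petrov 0.2073; Dube 0.3205; Becker 0.2898.
Unrounded shares: Lindqvist 659,682.60; Petrov 749,578.14; Dube 1,158,859.26; Becker 1,047,800.01.
Rounded to nearest $5: Lindqvist $659,685; Petrov $749,580; Dube $1,158,860; Becker $1,047,800. Sum = $3,615,925.
Difference $3,615,920 − $3,615,925 = −$5 applied to largest allocation (Dube): Dube becomes $1,158,855.

Lindqvist: $659,685 | Petrov: $749,580 | Dube: $1,158,855 | Becker: $1,047,800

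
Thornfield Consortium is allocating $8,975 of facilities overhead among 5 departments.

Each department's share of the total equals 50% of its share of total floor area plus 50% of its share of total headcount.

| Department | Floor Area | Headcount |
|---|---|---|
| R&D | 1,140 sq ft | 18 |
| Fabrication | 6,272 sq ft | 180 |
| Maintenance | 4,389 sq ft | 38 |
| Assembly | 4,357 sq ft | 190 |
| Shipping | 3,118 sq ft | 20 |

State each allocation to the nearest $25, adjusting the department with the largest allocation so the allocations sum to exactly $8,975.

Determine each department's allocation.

Floor area total 19,276; headcount total 446.
Composite weights (50% floor area + 50% headcount): R&D 0.0497; Fabrication 0.3645; Maintenance 0.1564; Assembly 0.3260; Shipping 0.1033.
Proportional shares: R&D 446.50; Fabrication 3,271.24; Maintenance 1,404.11; Assembly 2,926.04; Shipping 927.11.
Rounded to nearest $25: R&D $450; Fabrication $3,275; Maintenance $1,400; Assembly $2,925; Shipping $925. Sum = $8,975.
Sum already equals the total — no adjustment.

R&D: $450 · Fabrication: $3,275 · Maintenance: $1,400 · Assembly: $2,925 · Shipping: $925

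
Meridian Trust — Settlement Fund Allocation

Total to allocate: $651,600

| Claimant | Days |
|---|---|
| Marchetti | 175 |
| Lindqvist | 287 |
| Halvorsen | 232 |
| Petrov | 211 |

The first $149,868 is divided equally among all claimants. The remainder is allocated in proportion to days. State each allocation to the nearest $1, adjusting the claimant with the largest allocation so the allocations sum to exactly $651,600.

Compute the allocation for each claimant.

$149,868 shared equally gives $37,467 per claimant.
Remainder $501,732 by days (total 905): Marchetti 97,020.00 → $97,020; Lindqvist 159,112.80 → $159,113; Halvorsen 128,620.80 → $128,621; Petrov 116,978.40 → $116,978.
Totals: Marchetti $37,467 + $97,020 = $134,487; Lindqvist $37,467 + $159,113 = $196,580; Halvorsen $37,467 + $128,621 = $166,088; Petrov $37,467 + $116,978 = $154,445.

Marchetti: $134,487 | Lindqvist: $196,580 | Halvorsen: $166,088 | Petrov: $154,445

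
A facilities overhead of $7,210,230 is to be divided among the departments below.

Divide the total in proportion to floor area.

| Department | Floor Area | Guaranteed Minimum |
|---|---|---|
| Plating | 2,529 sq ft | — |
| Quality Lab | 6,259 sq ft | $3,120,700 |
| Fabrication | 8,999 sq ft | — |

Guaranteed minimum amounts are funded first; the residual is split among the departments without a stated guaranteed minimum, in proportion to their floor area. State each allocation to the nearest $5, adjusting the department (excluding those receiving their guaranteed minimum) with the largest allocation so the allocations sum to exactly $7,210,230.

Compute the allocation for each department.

Plating: $897,155 · Quality Lab: $3,120,700 · Fabrication: $3,192,375

Fund the minimums — Quality Lab $3,120,700. Residual $4,089,530.
Residual split over remaining floor area 11,528: Plating 897,156.61 → $897,155; Fabrication 3,192,373.39 → $3,192,375.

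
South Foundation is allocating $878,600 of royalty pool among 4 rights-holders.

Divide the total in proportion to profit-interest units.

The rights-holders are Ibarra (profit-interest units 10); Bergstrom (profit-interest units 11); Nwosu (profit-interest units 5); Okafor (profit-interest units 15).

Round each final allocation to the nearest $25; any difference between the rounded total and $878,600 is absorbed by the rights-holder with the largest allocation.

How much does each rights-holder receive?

Profit-interest units total: 41.
Proportional shares: Ibarra 10/41 × $878,600 = 214,292.68; Bergstrom 11/41 × $878,600 = 235,721.95; Nwosu 5/41 × $878,600 = 107,146.34; Okafor 15/41 × $878,600 = 321,439.02.
After rounding ($25): Ibarra $214,300; Bergstrom $235,725; Nwosu $107,150; Okafor $321,450. Sum = $878,625.
Difference $878,600 − $878,625 = −$25 applied to largest allocation (Okafor): Okafor becomes $321,425.

Ibarra: $214,300 · Bergstrom: $235,725 · Nwosu: $107,150 · Okafor: $321,425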